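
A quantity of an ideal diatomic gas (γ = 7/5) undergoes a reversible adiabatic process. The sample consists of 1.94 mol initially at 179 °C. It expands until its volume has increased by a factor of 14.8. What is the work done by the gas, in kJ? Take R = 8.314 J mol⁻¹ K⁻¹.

W ≈ 12.0 kJ

Adiabatic: T₁V₁^(γ−1) = T₂V₂^(γ−1) ⇒ T₂ = T₁ (V₁/V₂)^(γ−1).
T₁ = 179 °C = 452.1 K.
T₂ = 452.1 × (1/14.8)^(2/5) = 153.9 K.
Q = 0, so ΔU = W_on_gas = nCᵥΔT with Cᵥ = R/(γ−1) = 20.79 J/(mol·K).
ΔU = 1.94 × 20.79 × (153.9 − 452.1) = -12030 J.
Work done by the gas = −ΔU = 12030 J.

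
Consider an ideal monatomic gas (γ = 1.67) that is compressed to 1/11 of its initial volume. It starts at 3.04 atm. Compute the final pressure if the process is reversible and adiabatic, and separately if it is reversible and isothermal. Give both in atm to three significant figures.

adiabatic: 167 atm; isothermal: 33.4 atm

Isothermal: P₂ = P₁(V₁/V₂) = 3.04×11 = 33.44 atm.
Adiabatic: P₂ = P₁(V₁/V₂)^γ = 3.04×11^(1.67) = 166.7 atm.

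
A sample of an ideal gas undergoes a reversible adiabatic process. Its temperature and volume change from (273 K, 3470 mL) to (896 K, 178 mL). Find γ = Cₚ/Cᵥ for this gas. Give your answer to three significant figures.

γ ≈ 1.40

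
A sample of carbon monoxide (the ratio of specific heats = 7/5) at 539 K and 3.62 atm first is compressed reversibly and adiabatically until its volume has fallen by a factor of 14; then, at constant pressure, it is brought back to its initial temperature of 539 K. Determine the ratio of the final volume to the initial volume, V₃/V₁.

Adiabatic step: V₂/V₁ = 0.07143; T₂ = T₁·14^(2/5) = 1549 K.
Isobaric step: V₃/V₂ = T₃/T₂ = 539/1549.
V₃/V₁ = (V₂/V₁)(V₃/V₂) = 0.07143 × (539/1549) = 0.02486.

V₃/V₁ ≈ 0.0249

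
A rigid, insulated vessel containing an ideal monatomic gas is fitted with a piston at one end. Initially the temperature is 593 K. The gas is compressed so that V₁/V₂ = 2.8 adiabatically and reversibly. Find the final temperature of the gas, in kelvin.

Adiabatic: T₁V₁^(γ−1) = T₂V₂^(γ−1) ⇒ T₂ = T₁ (V₁/V₂)^(γ−1).
For a monatomic ideal gas γ = 5/3, so γ−1 = 2/3.
T₂ = 593 × 2.8^(2/3) = 1178 K.

T₂ ≈ 1180 K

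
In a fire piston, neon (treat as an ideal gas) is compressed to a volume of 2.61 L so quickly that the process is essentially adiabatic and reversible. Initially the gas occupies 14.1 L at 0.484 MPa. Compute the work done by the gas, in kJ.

W ≈ -21.3 kJ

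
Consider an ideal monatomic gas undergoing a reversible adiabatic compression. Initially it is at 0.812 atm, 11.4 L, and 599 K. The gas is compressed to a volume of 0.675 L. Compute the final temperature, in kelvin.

T₂ ≈ 3940 K

For a reversible adiabat TV^(γ−1) is constant, so T₂ = T₁ (V₁/V₂)^(γ−1).
γ = 5/3 for a monatomic ideal gas.
T₂ = 599 × (11.4/0.675)^(2/3) = 3943 K.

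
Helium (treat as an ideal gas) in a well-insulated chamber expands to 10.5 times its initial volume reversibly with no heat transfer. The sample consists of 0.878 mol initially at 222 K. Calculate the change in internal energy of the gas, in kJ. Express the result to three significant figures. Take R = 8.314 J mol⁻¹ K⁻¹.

Adiabatic: T₁V₁^(γ−1) = T₂V₂^(γ−1) ⇒ T₂ = T₁ (V₁/V₂)^(γ−1).
γ = 5/3 for a monatomic ideal gas, so γ−1 = 2/3.
T₂ = 222 × (1/10.5)^(2/3) = 46.3 K.
Q = 0, so ΔU = W_on_gas = nCᵥΔT with Cᵥ = R/(γ−1) = 12.47 J/(mol·K).
ΔU = 0.878 × 12.47 × (46.3 − 222) = -1924 J.

ΔU ≈ -1.92 kJ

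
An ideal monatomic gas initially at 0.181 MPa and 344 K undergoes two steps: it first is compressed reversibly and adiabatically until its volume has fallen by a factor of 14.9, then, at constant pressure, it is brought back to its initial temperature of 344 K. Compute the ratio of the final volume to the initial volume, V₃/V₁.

For a monatomic ideal gas γ = 5/3.
Adiabatic step: V₂/V₁ = 0.06711; T₂ = T₁·14.9^(2/3) = 2083 K.
Isobaric step: V₃/V₂ = T₃/T₂ = 344/2083.
V₃/V₁ = (V₂/V₁)(V₃/V₂) = 0.06711 × (344/2083) = 0.01108.

V₃/V₁ ≈ 0.0111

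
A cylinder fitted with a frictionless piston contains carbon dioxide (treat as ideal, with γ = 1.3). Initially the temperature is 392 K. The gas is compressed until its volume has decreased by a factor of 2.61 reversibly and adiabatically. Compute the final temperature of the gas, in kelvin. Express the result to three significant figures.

T₂ ≈ 523 K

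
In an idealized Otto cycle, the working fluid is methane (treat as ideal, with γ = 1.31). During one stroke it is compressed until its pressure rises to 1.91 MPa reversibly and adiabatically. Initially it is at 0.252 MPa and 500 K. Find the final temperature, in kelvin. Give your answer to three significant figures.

T₂ ≈ 807 K

Along an adiabat T P^((1−γ)/γ) is constant, so T₂ = T₁ (P₂/P₁)^((γ−1)/γ).
T₂ = 500 × (1.91/0.252)^(0.237) = 807.5 K.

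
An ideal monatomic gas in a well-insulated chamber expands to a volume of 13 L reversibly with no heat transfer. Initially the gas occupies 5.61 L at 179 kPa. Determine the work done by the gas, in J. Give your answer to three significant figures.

W ≈ 646 J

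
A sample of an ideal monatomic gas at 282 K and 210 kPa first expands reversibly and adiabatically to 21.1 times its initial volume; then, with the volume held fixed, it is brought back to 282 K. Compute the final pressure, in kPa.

P₃ ≈ 9.95 kPa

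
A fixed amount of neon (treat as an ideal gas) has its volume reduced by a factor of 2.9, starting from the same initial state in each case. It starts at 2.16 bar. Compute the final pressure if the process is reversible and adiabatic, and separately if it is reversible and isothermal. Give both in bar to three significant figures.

For a monatomic ideal gas γ = 5/3.
Isothermal: P₂ = P₁(V₁/V₂) = 2.16×2.9 = 6.264 bar.
Adiabatic: P₂ = P₁(V₁/V₂)^γ = 2.16×2.9^(5/3) = 12.74 bar.

adiabatic: 12.7 bar; isothermal: 6.26 bar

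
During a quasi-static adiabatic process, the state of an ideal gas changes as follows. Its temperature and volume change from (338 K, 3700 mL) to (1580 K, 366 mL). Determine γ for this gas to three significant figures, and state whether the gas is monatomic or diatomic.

γ ≈ 1.67; monatomic

TV^(γ−1) = const ⇒ γ − 1 = ln(T₂/T₁) / ln(V₁/V₂).
γ = 1 + ln(1580/338) / ln(3700/366) = 1.667.
γ ≈ 1.67 is close to 5/3, so the gas is monatomic.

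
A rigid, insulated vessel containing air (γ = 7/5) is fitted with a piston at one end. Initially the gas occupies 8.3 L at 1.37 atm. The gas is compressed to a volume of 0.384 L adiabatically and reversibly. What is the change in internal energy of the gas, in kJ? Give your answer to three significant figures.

ΔU ≈ 6.97 kJ

P₂ = P₁(V₁/V₂)^γ = 1.37×(8.3/0.384)^(7/5) = 101.2 atm.
For a reversible adiabat, W_by_gas = (P₁V₁ − P₂V₂)/(γ−1).
W_by = (138800×0.0083 − 1.026×10^7×0.000384) / (2/5) = -6968 J.
Q = 0 ⇒ ΔU = −W_by = 6968 J.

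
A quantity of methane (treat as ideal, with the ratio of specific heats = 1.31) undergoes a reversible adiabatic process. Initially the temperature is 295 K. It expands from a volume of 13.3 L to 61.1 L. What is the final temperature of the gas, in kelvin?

T₂ ≈ 184 K

Adiabatic: T₁V₁^(γ−1) = T₂V₂^(γ−1) ⇒ T₂ = T₁ (V₁/V₂)^(γ−1).
T₂ = 295 × (13.3/61.1)^(0.31) = 183.9 K.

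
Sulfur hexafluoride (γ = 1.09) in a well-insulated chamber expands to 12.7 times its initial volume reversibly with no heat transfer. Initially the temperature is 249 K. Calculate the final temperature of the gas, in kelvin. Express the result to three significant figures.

T₂ ≈ 198 K

Adiabatic: T₁V₁^(γ−1) = T₂V₂^(γ−1) ⇒ T₂ = T₁ (V₁/V₂)^(γ−1).
T₂ = 249 × (1/12.7)^(0.09) = 198.1 K.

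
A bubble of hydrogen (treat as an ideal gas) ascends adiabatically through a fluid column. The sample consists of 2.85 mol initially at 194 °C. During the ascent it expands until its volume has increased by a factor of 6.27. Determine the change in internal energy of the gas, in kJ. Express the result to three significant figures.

For a reversible adiabat TV^(γ−1) is constant, so T₂ = T₁ (V₁/V₂)^(γ−1).
γ = 7/5 for a diatomic ideal gas, so γ−1 = 2/5.
T₁ = 194 °C = 467.1 K.
T₂ = 467.1 × (1/6.27)^(2/5) = 224.2 K.
Q = 0, so ΔU = W_on_gas = nCᵥΔT with Cᵥ = R/(γ−1) = 20.79 J/(mol·K).
ΔU = 2.85 × 20.79 × (224.2 − 467.1) = -14390 J.

ΔU ≈ -14.4 kJ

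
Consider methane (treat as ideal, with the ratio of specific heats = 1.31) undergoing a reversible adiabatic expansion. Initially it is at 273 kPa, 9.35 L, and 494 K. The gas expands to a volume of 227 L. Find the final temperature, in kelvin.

T₂ ≈ 184 K

Adiabatic: T₁V₁^(γ−1) = T₂V₂^(γ−1) ⇒ T₂ = T₁ (V₁/V₂)^(γ−1).
T₂ = 494 × (9.35/227)^(0.31) = 183.8 K.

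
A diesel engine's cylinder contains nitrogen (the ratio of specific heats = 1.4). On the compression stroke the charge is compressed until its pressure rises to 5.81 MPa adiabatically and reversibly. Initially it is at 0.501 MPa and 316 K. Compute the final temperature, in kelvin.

T₂ ≈ 636 K

Along an adiabat T P^((1−γ)/γ) is constant, so T₂ = T₁ (P₂/P₁)^((γ−1)/γ).
T₂ = 316 × (5.81/0.501)^(0.286) = 636.5 K.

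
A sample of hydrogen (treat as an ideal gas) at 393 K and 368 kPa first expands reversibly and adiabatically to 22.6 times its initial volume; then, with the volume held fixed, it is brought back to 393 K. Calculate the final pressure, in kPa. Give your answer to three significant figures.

For a diatomic ideal gas γ = 7/5.
Adiabatic step (PV^γ = const): P₂ = 368×(1/22.6)^(7/5) = 4.678 kPa; T₂ = 393×(1/22.6)^(2/5) = 112.9 K.
Isochoric: P₃ = P₂(T₃/T₂) = 4.678 × (393/112.9) = 16.28 kPa.

P₃ ≈ 16.3 kPa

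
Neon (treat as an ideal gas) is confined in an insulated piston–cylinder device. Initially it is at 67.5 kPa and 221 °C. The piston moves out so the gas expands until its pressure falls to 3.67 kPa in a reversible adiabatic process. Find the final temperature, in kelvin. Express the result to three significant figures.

T₂ ≈ 154 K

Adiabatic: T₂/T₁ = (P₂/P₁)^((γ−1)/γ).
For a monatomic ideal gas γ = 5/3, so (γ−1)/γ = 2/5.
T₁ = 221 °C = 494.1 K.
T₂ = 494.1 × (3.67/67.5)^(2/5) = 154.2 K.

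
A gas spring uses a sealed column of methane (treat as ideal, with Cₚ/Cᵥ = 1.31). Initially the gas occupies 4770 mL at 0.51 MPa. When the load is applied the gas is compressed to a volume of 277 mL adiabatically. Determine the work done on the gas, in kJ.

W ≈ 11.1 kJ

P₂ = P₁(V₁/V₂)^γ = 0.51×(4770/277)^(1.31) = 21.22 MPa.
For a reversible adiabat, W_by_gas = (P₁V₁ − P₂V₂)/(γ−1).
W_by = (510000×0.00477 − 2.122×10^7×0.000277) / (0.31) = -11120 J.
W_on_gas = −W_by = 11120 J.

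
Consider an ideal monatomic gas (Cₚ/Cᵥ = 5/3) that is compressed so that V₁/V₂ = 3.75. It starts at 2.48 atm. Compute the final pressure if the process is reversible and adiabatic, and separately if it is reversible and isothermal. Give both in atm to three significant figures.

adiabatic: 22.4 atm; isothermal: 9.30 atm

Isothermal: P₂ = P₁(V₁/V₂) = 2.48×3.75 = 9.3 atm.
Adiabatic: P₂ = P₁(V₁/V₂)^γ = 2.48×3.75^(5/3) = 22.45 atm.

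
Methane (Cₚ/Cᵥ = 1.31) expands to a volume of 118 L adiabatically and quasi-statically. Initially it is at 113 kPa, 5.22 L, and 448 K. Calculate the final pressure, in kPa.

Since PV^γ is constant along a reversible adiabat, P₂ = P₁ (V₁/V₂)^γ.
P₂ = 113 × (5.22/118)^(1.31) = 1.901 kPa.

P₂ ≈ 1.90 kPa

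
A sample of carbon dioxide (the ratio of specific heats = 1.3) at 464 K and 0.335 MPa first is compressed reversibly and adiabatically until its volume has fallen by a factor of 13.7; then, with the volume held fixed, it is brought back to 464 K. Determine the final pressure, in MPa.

P₃ ≈ 4.59 MPa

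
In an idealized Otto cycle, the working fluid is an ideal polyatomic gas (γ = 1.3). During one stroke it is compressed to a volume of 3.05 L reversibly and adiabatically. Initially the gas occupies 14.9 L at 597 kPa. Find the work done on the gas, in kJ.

W ≈ 18.1 kJ

P₂ = P₁(V₁/V₂)^γ = 597×(14.9/3.05)^(1.3) = 4694 kPa.
For a reversible adiabat, W_by_gas = (P₁V₁ − P₂V₂)/(γ−1).
W_by = (597000×0.0149 − 4.694×10^6×0.00305) / (0.3) = -18070 J.
W_on_gas = −W_by = 18070 J.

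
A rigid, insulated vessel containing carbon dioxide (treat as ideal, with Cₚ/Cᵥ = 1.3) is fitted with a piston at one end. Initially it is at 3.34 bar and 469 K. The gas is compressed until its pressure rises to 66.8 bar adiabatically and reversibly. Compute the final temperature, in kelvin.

T₂ ≈ 936 K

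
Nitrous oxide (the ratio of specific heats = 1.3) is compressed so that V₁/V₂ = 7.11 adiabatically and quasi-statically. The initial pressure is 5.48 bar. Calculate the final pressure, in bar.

P₂ ≈ 70.2 bar

Since PV^γ is constant along a reversible adiabat, P₂ = P₁ (V₁/V₂)^γ.
P₂ = 5.48 × 7.11^(1.3) = 70.18 bar.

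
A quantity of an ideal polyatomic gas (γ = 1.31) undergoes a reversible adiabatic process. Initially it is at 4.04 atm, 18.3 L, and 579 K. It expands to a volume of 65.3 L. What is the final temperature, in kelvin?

T₂ ≈ 390 K

For a reversible adiabat TV^(γ−1) is constant, so T₂ = T₁ (V₁/V₂)^(γ−1).
T₂ = 579 × (18.3/65.3)^(0.31) = 390.3 K.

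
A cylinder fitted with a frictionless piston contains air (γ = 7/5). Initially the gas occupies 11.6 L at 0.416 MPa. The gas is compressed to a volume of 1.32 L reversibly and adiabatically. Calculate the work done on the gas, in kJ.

P₂ = P₁(V₁/V₂)^γ = 0.416×(11.6/1.32)^(7/5) = 8.72 MPa.
For a reversible adiabat, W_by_gas = (P₁V₁ − P₂V₂)/(γ−1).
W_by = (416000×0.0116 − 8.72×10^6×0.00132) / (2/5) = -16710 J.
W_on_gas = −W_by = 16710 J.

W ≈ 16.7 kJ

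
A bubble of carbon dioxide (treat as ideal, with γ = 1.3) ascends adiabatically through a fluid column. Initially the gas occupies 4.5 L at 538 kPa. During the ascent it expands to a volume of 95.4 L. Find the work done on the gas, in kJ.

W ≈ -4.84 kJ

P₂ = P₁(V₁/V₂)^γ = 538×(4.5/95.4)^(1.3) = 10.15 kPa.
For a reversible adiabat, W_by_gas = (P₁V₁ − P₂V₂)/(γ−1).
W_by = (538000×0.0045 − 10150×0.0954) / (0.3) = 4842 J.
W_on_gas = −W_by = -4842 J.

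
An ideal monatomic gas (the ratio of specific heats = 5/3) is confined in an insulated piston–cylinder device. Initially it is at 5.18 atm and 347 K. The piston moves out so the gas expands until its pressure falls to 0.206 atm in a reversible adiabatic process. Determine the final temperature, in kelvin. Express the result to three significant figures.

Adiabatic: T₂/T₁ = (P₂/P₁)^((γ−1)/γ).
T₂ = 347 × (0.206/5.18)^(2/5) = 95.53 K.

T₂ ≈ 95.5 K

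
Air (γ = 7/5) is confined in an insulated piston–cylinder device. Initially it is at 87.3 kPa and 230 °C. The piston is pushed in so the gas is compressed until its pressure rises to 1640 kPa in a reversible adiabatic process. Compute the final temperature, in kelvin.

T₂ ≈ 1160 K

Adiabatic: T₂/T₁ = (P₂/P₁)^((γ−1)/γ).
T₁ = 230 °C = 503.1 K.
T₂ = 503.1 × (1640/87.3)^(2/7) = 1163 K.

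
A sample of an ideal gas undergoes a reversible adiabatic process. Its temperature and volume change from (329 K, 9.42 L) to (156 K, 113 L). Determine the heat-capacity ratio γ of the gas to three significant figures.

TV^(γ−1) = const ⇒ γ − 1 = ln(T₂/T₁) / ln(V₁/V₂).
γ = 1 + ln(156/329) / ln(9.42/113) = 1.3.

γ ≈ 1.30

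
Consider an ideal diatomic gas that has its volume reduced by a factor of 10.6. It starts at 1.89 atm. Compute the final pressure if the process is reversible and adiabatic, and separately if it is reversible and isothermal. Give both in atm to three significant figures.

adiabatic: 51.5 atm; isothermal: 20.0 atm

For a diatomic ideal gas γ = 7/5.
Isothermal: P₂ = P₁(V₁/V₂) = 1.89×10.6 = 20.03 atm.
Adiabatic: P₂ = P₁(V₁/V₂)^γ = 1.89×10.6^(7/5) = 51.51 atm.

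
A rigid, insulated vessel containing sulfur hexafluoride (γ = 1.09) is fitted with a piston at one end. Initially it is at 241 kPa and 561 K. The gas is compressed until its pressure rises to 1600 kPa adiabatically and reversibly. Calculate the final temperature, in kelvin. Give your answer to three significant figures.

T₂ ≈ 656 K

Adiabatic: T₂/T₁ = (P₂/P₁)^((γ−1)/γ).
T₂ = 561 × (1600/241)^(0.0826) = 655.9 K.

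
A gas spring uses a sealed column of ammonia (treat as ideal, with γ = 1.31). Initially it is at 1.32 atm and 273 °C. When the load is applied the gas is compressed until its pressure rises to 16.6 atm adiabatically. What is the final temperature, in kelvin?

Adiabatic: T₂/T₁ = (P₂/P₁)^((γ−1)/γ).
T₁ = 273 °C = 546.1 K.
T₂ = 546.1 × (16.6/1.32)^(0.237) = 994.3 K.

T₂ ≈ 994 K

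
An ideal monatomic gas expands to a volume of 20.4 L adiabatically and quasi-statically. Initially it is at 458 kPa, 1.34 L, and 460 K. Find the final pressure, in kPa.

P₂ ≈ 4.90 kPa

Adiabatic: P₁V₁^γ = P₂V₂^γ ⇒ P₂ = P₁ (V₁/V₂)^γ.
γ = 5/3 for a monatomic ideal gas.
P₂ = 458 × (1.34/20.4)^(5/3) = 4.898 kPa.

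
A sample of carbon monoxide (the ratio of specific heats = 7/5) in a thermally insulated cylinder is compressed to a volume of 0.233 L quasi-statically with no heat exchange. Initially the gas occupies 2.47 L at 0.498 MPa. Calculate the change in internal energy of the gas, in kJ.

P₂ = P₁(V₁/V₂)^γ = 0.498×(2.47/0.233)^(7/5) = 13.57 MPa.
For a reversible adiabat, W_by_gas = (P₁V₁ − P₂V₂)/(γ−1).
W_by = (498000×0.00247 − 1.357×10^7×0.000233) / (2/5) = -4832 J.
Q = 0 ⇒ ΔU = −W_by = 4832 J.

ΔU ≈ 4.83 kJ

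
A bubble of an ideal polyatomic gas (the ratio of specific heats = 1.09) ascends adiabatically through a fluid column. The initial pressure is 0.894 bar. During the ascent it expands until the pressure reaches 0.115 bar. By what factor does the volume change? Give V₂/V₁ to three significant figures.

V₂/V₁ ≈ 6.56

From PV^γ = const, V₂/V₁ = (P₁/P₂)^(1/γ).
V₂/V₁ = (0.894/0.115)^(0.917) = 6.563.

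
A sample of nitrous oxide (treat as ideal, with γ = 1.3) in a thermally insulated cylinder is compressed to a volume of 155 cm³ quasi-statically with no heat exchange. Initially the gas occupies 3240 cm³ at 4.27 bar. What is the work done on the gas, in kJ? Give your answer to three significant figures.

W ≈ 6.87 kJ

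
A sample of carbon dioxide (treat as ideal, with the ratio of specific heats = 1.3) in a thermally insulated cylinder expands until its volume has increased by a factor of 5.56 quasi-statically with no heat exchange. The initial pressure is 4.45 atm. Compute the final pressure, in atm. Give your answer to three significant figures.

Since PV^γ is constant along a reversible adiabat, P₂ = P₁ (V₁/V₂)^γ.
P₂ = 4.45 × (1/5.56)^(1.3) = 0.4784 atm.

P₂ ≈ 0.478 atm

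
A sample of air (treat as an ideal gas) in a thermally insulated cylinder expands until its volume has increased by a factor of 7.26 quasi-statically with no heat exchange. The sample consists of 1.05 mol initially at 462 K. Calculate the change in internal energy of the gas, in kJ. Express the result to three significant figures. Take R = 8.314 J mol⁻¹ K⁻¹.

ΔU ≈ -5.52 kJ

For a reversible adiabat TV^(γ−1) is constant, so T₂ = T₁ (V₁/V₂)^(γ−1).
γ = 7/5 for a diatomic ideal gas, so γ−1 = 2/5.
T₂ = 462 × (1/7.26)^(2/5) = 209.1 K.
Q = 0, so ΔU = W_on_gas = nCᵥΔT with Cᵥ = R/(γ−1) = 20.79 J/(mol·K).
ΔU = 1.05 × 20.79 × (209.1 − 462) = -5520 J.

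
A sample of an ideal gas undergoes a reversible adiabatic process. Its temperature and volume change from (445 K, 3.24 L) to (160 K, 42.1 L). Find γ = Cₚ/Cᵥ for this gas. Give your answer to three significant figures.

TV^(γ−1) = const ⇒ γ − 1 = ln(T₂/T₁) / ln(V₁/V₂).
γ = 1 + ln(160/445) / ln(3.24/42.1) = 1.399.

γ ≈ 1.40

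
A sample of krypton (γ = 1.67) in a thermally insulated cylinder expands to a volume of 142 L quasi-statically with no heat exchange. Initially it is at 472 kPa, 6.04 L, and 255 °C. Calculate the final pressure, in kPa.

P₂ ≈ 2.42 kPa

Since PV^γ is constant along a reversible adiabat, P₂ = P₁ (V₁/V₂)^γ.
P₂ = 472 × (6.04/142)^(1.67) = 2.421 kPa.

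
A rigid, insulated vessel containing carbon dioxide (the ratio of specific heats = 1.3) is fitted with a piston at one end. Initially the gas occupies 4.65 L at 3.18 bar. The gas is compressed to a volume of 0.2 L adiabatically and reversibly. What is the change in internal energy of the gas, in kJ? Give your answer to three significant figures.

P₂ = P₁(V₁/V₂)^γ = 3.18×(4.65/0.2)^(1.3) = 190 bar.
For a reversible adiabat, W_by_gas = (P₁V₁ − P₂V₂)/(γ−1).
W_by = (318000×0.00465 − 1.9×10^7×0.0002) / (0.3) = -7738 J.
Q = 0 ⇒ ΔU = −W_by = 7738 J.

ΔU ≈ 7.74 kJ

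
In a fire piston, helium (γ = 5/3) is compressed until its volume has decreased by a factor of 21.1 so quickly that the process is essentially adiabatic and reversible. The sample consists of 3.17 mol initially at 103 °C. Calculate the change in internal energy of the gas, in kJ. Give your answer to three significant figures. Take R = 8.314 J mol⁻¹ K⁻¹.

Adiabatic: T₁V₁^(γ−1) = T₂V₂^(γ−1) ⇒ T₂ = T₁ (V₁/V₂)^(γ−1).
T₁ = 103 °C = 376.1 K.
T₂ = 376.1 × 21.1^(2/3) = 2872 K.
Q = 0, so ΔU = W_on_gas = nCᵥΔT with Cᵥ = R/(γ−1) = 12.47 J/(mol·K).
ΔU = 3.17 × 12.47 × (2872 − 376.1) = 98680 J.

ΔU ≈ 98.7 kJ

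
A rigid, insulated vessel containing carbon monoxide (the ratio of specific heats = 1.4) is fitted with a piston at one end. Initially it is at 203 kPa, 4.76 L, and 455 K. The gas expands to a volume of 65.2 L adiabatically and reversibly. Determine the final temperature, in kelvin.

For a reversible adiabat TV^(γ−1) is constant, so T₂ = T₁ (V₁/V₂)^(γ−1).
T₂ = 455 × (4.76/65.2)^(0.4) = 159.7 K.

T₂ ≈ 160 K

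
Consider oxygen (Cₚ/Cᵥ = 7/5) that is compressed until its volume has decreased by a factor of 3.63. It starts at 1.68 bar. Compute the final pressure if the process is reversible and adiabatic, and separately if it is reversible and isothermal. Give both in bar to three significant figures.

adiabatic: 10.2 bar; isothermal: 6.10 bar

Isothermal: P₂ = P₁(V₁/V₂) = 1.68×3.63 = 6.098 bar.
Adiabatic: P₂ = P₁(V₁/V₂)^γ = 1.68×3.63^(7/5) = 10.21 bar.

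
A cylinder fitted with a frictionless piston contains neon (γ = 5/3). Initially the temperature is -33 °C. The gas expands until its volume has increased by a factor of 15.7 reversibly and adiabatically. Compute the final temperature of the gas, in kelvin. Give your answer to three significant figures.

T₂ ≈ 38.3 K

Adiabatic: T₁V₁^(γ−1) = T₂V₂^(γ−1) ⇒ T₂ = T₁ (V₁/V₂)^(γ−1).
T₁ = -33 °C = 240.1 K.
T₂ = 240.1 × (1/15.7)^(2/3) = 38.3 K.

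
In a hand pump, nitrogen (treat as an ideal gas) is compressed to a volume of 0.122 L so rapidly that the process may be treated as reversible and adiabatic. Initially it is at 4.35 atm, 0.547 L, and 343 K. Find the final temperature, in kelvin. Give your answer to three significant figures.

T₂ ≈ 625 K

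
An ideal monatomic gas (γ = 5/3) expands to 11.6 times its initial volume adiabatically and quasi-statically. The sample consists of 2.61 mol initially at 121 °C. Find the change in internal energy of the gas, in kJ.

ΔU ≈ -10.3 kJ

For a reversible adiabat TV^(γ−1) is constant, so T₂ = T₁ (V₁/V₂)^(γ−1).
T₁ = 121 °C = 394.1 K.
T₂ = 394.1 × (1/11.6)^(2/3) = 76.92 K.
Q = 0, so ΔU = W_on_gas = nCᵥΔT with Cᵥ = R/(γ−1) = 12.47 J/(mol·K).
ΔU = 2.61 × 12.47 × (76.92 − 394.1) = -10330 J.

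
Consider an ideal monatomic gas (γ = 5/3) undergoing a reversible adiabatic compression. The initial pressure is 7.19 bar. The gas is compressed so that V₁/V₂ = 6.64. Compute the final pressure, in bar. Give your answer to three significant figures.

Adiabatic: P₁V₁^γ = P₂V₂^γ ⇒ P₂ = P₁ (V₁/V₂)^γ.
P₂ = 7.19 × 6.64^(5/3) = 168.7 bar.

P₂ ≈ 169 bar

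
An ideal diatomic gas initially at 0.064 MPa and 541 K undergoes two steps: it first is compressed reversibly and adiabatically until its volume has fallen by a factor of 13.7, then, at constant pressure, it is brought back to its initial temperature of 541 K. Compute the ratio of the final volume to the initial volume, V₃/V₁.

V₃/V₁ ≈ 0.0256

For a diatomic ideal gas γ = 7/5.
Adiabatic step: V₂/V₁ = 0.07299; T₂ = T₁·13.7^(2/5) = 1541 K.
Isobaric step: V₃/V₂ = T₃/T₂ = 541/1541.
V₃/V₁ = (V₂/V₁)(V₃/V₂) = 0.07299 × (541/1541) = 0.02562.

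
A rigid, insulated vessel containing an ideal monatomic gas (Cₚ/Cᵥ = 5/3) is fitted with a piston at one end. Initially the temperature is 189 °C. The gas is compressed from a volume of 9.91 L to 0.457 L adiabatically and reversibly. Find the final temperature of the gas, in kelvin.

Adiabatic: T₁V₁^(γ−1) = T₂V₂^(γ−1) ⇒ T₂ = T₁ (V₁/V₂)^(γ−1).
T₁ = 189 °C = 462.1 K.
T₂ = 462.1 × (9.91/0.457)^(2/3) = 3594 K.

T₂ ≈ 3590 K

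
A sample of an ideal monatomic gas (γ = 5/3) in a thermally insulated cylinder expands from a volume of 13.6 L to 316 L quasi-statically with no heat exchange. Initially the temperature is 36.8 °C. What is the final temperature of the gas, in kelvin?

For a reversible adiabat TV^(γ−1) is constant, so T₂ = T₁ (V₁/V₂)^(γ−1).
T₁ = 36.8 °C = 309.9 K.
T₂ = 309.9 × (13.6/316)^(2/3) = 38.07 K.

T₂ ≈ 38.1 K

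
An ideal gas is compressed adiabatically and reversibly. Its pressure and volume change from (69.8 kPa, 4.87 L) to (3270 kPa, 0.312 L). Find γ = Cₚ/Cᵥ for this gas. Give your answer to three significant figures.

γ ≈ 1.40

PV^γ = const ⇒ γ = ln(P₂/P₁) / ln(V₁/V₂).
γ = ln(3270/69.8) / ln(4.87/0.312) = 1.4.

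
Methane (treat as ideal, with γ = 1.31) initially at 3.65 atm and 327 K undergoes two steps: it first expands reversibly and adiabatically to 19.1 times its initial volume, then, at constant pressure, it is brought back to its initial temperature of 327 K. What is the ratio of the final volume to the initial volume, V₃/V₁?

Adiabatic step: V₂/V₁ = 19.1; T₂ = T₁·(1/19.1)^(0.31) = 131 K.
Isobaric step: V₃/V₂ = T₃/T₂ = 327/131.
V₃/V₁ = (V₂/V₁)(V₃/V₂) = 19.1 × (327/131) = 47.66.

V₃/V₁ ≈ 47.7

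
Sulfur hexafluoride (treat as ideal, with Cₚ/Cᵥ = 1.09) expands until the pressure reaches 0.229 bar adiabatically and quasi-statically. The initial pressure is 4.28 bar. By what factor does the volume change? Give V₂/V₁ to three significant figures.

V₂/V₁ ≈ 14.7

From PV^γ = const, V₂/V₁ = (P₁/P₂)^(1/γ).
V₂/V₁ = (4.28/0.229)^(0.917) = 14.68.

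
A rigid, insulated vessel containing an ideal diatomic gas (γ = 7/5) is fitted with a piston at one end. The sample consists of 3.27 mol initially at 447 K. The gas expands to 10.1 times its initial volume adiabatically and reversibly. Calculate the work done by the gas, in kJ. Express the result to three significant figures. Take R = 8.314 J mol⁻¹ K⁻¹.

For a reversible adiabat TV^(γ−1) is constant, so T₂ = T₁ (V₁/V₂)^(γ−1).
T₂ = 447 × (1/10.1)^(2/5) = 177.2 K.
Q = 0, so ΔU = W_on_gas = nCᵥΔT with Cᵥ = R/(γ−1) = 20.79 J/(mol·K).
ΔU = 3.27 × 20.79 × (177.2 − 447) = -18330 J.
Work done by the gas = −ΔU = 18330 J.

W ≈ 18.3 kJ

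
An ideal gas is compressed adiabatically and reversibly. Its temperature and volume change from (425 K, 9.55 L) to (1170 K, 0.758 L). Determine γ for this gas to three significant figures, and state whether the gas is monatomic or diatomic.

γ ≈ 1.40; diatomic

TV^(γ−1) = const ⇒ γ − 1 = ln(T₂/T₁) / ln(V₁/V₂).
γ = 1 + ln(1170/425) / ln(9.55/0.758) = 1.4.
γ ≈ 1.40 is close to 7/5, so the gas is diatomic.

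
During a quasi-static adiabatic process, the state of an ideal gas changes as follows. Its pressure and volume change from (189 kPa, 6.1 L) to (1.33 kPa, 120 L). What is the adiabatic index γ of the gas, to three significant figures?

PV^γ = const ⇒ γ = ln(P₂/P₁) / ln(V₁/V₂).
γ = ln(1.33/189) / ln(6.1/120) = 1.664.

γ ≈ 1.66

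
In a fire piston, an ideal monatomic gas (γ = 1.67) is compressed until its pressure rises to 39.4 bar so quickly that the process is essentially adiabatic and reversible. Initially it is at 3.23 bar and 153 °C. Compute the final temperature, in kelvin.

Along an adiabat T P^((1−γ)/γ) is constant, so T₂ = T₁ (P₂/P₁)^((γ−1)/γ).
T₁ = 153 °C = 426.1 K.
T₂ = 426.1 × (39.4/3.23)^(0.401) = 1162 K.

T₂ ≈ 1160 K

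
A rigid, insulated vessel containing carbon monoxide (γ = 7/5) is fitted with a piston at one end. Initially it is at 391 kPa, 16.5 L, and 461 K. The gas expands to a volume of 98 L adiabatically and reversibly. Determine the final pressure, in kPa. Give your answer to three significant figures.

P₂ ≈ 32.3 kPa

Since PV^γ is constant along a reversible adiabat, P₂ = P₁ (V₁/V₂)^γ.
P₂ = 391 × (16.5/98)^(7/5) = 32.28 kPa.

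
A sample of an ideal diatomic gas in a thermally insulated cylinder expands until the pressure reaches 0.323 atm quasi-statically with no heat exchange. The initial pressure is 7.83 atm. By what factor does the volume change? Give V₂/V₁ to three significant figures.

V₂/V₁ ≈ 9.75

From PV^γ = const, V₂/V₁ = (P₁/P₂)^(1/γ).
For a diatomic ideal gas γ = 7/5.
V₂/V₁ = (7.83/0.323)^(5/7) = 9.749.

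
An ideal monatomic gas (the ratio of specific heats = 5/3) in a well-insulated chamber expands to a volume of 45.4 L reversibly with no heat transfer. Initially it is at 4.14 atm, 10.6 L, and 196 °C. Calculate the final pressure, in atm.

P₂ ≈ 0.367 atm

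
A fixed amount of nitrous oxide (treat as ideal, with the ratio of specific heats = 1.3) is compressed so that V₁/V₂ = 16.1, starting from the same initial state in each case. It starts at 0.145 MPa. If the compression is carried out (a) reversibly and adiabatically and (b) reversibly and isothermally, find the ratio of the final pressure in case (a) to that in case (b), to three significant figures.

Isothermal: P_b = P₁(V₁/V₂) = 0.145×16.1.
Adiabatic: P_a = P₁(V₁/V₂)^γ = 0.145×16.1^(1.3).
P_a/P_b = (V₁/V₂)^(γ−1) = 16.1^(0.3) = 2.302.

P_adiabatic / P_isothermal ≈ 2.30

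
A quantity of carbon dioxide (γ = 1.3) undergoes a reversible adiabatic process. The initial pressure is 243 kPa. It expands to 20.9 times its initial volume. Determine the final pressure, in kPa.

Since PV^γ is constant along a reversible adiabat, P₂ = P₁ (V₁/V₂)^γ.
P₂ = 243 × (1/20.9)^(1.3) = 4.671 kPa.

P₂ ≈ 4.67 kPa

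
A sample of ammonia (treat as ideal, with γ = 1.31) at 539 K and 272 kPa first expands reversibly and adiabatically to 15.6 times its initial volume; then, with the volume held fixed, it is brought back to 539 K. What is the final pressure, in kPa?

Adiabatic step (PV^γ = const): P₂ = 272×(1/15.6)^(1.31) = 7.44 kPa; T₂ = 539×(1/15.6)^(0.31) = 230 K.
Isochoric: P₃ = P₂(T₃/T₂) = 7.44 × (539/230) = 17.44 kPa.

P₃ ≈ 17.4 kPa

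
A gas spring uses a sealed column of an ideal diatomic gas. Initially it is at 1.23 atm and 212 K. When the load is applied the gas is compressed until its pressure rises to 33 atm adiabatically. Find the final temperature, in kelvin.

Adiabatic: T₂/T₁ = (P₂/P₁)^((γ−1)/γ).
For a diatomic ideal gas γ = 7/5, so (γ−1)/γ = 2/7.
T₂ = 212 × (33/1.23)^(2/7) = 542.6 K.

T₂ ≈ 543 K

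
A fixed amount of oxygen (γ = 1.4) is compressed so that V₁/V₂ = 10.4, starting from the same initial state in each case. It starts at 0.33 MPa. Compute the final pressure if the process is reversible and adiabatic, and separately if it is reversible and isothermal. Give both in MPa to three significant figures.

Isothermal: P₂ = P₁(V₁/V₂) = 0.33×10.4 = 3.432 MPa.
Adiabatic: P₂ = P₁(V₁/V₂)^γ = 0.33×10.4^(1.4) = 8.757 MPa.

adiabatic: 8.76 MPa; isothermal: 3.43 MPa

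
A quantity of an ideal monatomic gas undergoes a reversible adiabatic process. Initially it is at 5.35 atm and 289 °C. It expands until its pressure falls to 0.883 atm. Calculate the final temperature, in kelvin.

T₂ ≈ 273 K

Adiabatic: T₂/T₁ = (P₂/P₁)^((γ−1)/γ).
For a monatomic ideal gas γ = 5/3, so (γ−1)/γ = 2/5.
T₁ = 289 °C = 562.1 K.
T₂ = 562.1 × (0.883/5.35)^(2/5) = 273.5 K.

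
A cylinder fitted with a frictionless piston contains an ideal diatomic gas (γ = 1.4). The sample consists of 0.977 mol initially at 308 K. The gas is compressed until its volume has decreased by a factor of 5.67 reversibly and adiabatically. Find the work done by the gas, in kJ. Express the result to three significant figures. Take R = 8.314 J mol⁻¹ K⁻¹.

W ≈ -6.27 kJ

For a reversible adiabat TV^(γ−1) is constant, so T₂ = T₁ (V₁/V₂)^(γ−1).
T₂ = 308 × 5.67^(0.4) = 616.6 K.
Q = 0, so ΔU = W_on_gas = nCᵥΔT with Cᵥ = R/(γ−1) = 20.79 J/(mol·K).
ΔU = 0.977 × 20.79 × (616.6 − 308) = 6266 J.
Work done by the gas = −ΔU = -6266 J.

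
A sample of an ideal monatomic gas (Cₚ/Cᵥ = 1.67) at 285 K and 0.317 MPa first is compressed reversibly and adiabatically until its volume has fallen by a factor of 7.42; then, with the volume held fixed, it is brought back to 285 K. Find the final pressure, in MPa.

P₃ ≈ 2.35 MPa

Adiabatic step (PV^γ = const): P₂ = 0.317×7.42^(1.67) = 9.008 MPa; T₂ = 285×7.42^(0.67) = 1091 K.
Isochoric: P₃ = P₂(T₃/T₂) = 9.008 × (285/1091) = 2.352 MPa.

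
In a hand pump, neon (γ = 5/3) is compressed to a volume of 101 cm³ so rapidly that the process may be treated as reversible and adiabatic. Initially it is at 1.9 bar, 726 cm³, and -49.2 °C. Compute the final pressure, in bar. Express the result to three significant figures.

P₂ ≈ 50.9 bar

Adiabatic: P₁V₁^γ = P₂V₂^γ ⇒ P₂ = P₁ (V₁/V₂)^γ.
P₂ = 1.9 × (726/101)^(5/3) = 50.87 bar.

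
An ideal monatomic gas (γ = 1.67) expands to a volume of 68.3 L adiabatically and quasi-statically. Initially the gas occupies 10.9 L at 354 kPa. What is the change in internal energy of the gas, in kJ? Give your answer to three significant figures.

ΔU ≈ -4.08 kJ

P₂ = P₁(V₁/V₂)^γ = 354×(10.9/68.3)^(1.67) = 16.52 kPa.
For a reversible adiabat, W_by_gas = (P₁V₁ − P₂V₂)/(γ−1).
W_by = (354000×0.0109 − 16520×0.0683) / (0.67) = 4075 J.
Q = 0 ⇒ ΔU = −W_by = -4075 J.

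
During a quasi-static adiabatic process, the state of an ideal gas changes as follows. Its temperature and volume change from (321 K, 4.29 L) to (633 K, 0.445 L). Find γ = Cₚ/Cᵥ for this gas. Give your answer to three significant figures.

γ ≈ 1.30

TV^(γ−1) = const ⇒ γ − 1 = ln(T₂/T₁) / ln(V₁/V₂).
γ = 1 + ln(633/321) / ln(4.29/0.445) = 1.3.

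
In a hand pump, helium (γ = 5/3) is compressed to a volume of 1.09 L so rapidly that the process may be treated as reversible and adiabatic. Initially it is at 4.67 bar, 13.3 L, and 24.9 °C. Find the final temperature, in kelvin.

T₂ ≈ 1580 K

For a reversible adiabat TV^(γ−1) is constant, so T₂ = T₁ (V₁/V₂)^(γ−1).
T₁ = 24.9 °C = 298 K.
T₂ = 298 × (13.3/1.09)^(2/3) = 1580 K.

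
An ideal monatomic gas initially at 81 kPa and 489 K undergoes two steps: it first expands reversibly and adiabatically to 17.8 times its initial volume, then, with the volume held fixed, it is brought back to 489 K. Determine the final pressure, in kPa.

For a monatomic ideal gas γ = 5/3.
Adiabatic step (PV^γ = const): P₂ = 81×(1/17.8)^(5/3) = 0.6675 kPa; T₂ = 489×(1/17.8)^(2/3) = 71.73 K.
Isochoric: P₃ = P₂(T₃/T₂) = 0.6675 × (489/71.73) = 4.551 kPa.

P₃ ≈ 4.55 kPa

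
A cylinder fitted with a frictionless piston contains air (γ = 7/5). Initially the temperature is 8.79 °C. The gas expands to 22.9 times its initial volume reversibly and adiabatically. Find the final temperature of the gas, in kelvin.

For a reversible adiabat TV^(γ−1) is constant, so T₂ = T₁ (V₁/V₂)^(γ−1).
T₁ = 8.79 °C = 281.9 K.
T₂ = 281.9 × (1/22.9)^(2/5) = 80.58 K.

T₂ ≈ 80.6 K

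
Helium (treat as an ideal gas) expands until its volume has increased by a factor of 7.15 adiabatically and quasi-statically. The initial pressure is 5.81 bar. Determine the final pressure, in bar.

Adiabatic: P₁V₁^γ = P₂V₂^γ ⇒ P₂ = P₁ (V₁/V₂)^γ.
For a monatomic ideal gas γ = 5/3.
P₂ = 5.81 × (1/7.15)^(5/3) = 0.2189 bar.

P₂ ≈ 0.219 bar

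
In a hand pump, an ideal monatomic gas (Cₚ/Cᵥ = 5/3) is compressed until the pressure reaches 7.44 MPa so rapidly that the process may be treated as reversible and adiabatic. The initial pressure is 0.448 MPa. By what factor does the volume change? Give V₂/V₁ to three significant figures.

V₂/V₁ ≈ 0.185

From PV^γ = const, V₂/V₁ = (P₁/P₂)^(1/γ).
V₂/V₁ = (0.448/7.44)^(3/5) = 0.1853.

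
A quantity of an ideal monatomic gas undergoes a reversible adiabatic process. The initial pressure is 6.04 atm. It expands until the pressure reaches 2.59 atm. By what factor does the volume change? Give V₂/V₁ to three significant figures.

V₂/V₁ ≈ 1.66

From PV^γ = const, V₂/V₁ = (P₁/P₂)^(1/γ).
For a monatomic ideal gas γ = 5/3.
V₂/V₁ = (6.04/2.59)^(3/5) = 1.662.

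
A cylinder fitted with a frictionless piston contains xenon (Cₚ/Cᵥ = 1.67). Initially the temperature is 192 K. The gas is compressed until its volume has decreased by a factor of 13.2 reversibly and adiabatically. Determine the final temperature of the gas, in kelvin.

T₂ ≈ 1080 K

Adiabatic: T₁V₁^(γ−1) = T₂V₂^(γ−1) ⇒ T₂ = T₁ (V₁/V₂)^(γ−1).
T₂ = 192 × 13.2^(0.67) = 1082 K.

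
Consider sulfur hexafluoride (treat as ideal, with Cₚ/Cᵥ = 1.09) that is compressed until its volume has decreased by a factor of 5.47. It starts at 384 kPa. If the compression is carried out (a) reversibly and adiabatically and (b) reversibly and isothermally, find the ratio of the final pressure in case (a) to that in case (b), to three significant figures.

Isothermal: P_b = P₁(V₁/V₂) = 384×5.47.
Adiabatic: P_a = P₁(V₁/V₂)^γ = 384×5.47^(1.09).
P_a/P_b = (V₁/V₂)^(γ−1) = 5.47^(0.09) = 1.165.

P_adiabatic / P_isothermal ≈ 1.17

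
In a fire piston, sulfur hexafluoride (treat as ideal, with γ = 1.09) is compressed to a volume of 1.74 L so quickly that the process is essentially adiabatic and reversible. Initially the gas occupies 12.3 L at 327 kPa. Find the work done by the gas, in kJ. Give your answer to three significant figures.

W ≈ -8.60 kJ

P₂ = P₁(V₁/V₂)^γ = 327×(12.3/1.74)^(1.09) = 2756 kPa.
For a reversible adiabat, W_by_gas = (P₁V₁ − P₂V₂)/(γ−1).
W_by = (327000×0.0123 − 2.756×10^6×0.00174) / (0.09) = -8601 J.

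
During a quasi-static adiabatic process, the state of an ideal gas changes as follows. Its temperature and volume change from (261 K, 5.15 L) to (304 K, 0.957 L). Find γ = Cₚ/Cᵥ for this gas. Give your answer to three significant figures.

γ ≈ 1.09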